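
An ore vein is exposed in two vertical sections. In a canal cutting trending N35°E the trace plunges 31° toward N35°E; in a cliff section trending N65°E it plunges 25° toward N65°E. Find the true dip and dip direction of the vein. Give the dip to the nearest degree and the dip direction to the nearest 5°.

The two traces are lines in the plane: v₁ = (sin 35°·cos 31°, cos 35°·cos 31°, −sin 31°), v₂ = (sin 65°·cos 25°, cos 65°·cos 25°, −sin 25°).
Cross product v₁ × v₂ gives the pole to the plane: n ∝ (0.099, 0.215, 0.388).
True dip = arccos(n_z / |n|) = arccos(0.8535) = 31.4°.
Dip direction = azimuth of (n_x, n_y) = atan2(0.099, 0.215) = 25°.

true dip 31°, dip direction 025°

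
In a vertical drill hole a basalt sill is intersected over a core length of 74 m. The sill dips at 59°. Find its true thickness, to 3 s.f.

38.1 m

True thickness t = h · cos(dip) = 74 × cos 59°
t = 74 × 0.5150 = 38.113 m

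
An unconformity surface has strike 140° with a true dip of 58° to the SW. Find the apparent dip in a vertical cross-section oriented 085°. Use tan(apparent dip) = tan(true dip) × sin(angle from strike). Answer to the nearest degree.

The strike is 140° and the section trends 085°; the acute angle between them is β = 55°.
tan(apparent dip) = tan 58° · sin 55° = 1.3109
α = arctan(1.3109) = 52.66°

53°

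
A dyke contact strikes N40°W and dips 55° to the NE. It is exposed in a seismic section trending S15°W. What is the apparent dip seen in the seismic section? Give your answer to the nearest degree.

The section lies 55° from the strike.
tan(apparent dip) = tan 55° · sin 55° = 1.1699
α = arctan(1.1699) = 49.48°

49°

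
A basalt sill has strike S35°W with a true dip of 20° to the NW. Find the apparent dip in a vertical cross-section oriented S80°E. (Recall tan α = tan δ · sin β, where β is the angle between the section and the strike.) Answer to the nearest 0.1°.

Angle between strike (S35°W) and section (S80°E): β = 65°.
tan(apparent dip) = tan 20° · sin 65° = 0.3299
apparent dip = arctan 0.3299 = 18.26°

18.3°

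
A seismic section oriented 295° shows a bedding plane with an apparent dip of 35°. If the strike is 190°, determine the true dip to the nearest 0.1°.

35.9°

β = acute angle between strike 190° and section 295° = 75°.
tan δ = tan α / sin β = tan 35° / sin 75° = 0.7002 / 0.9659 = 0.7249
δ = arctan(0.7249) = 35.94°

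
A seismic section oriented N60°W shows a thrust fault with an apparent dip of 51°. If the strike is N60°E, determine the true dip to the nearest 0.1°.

The section is 60° from the strike.
tan(true dip) = tan 51° / sin 60° = 1.4259
true dip = arctan 1.4259 = 54.96°

55.0°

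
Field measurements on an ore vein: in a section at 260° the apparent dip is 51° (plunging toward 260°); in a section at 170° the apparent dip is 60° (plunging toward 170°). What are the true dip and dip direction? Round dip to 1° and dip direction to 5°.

Represent each trace as a vector plunging at its apparent dip toward its trend (east-north-up frame): v₁ = (-0.620, -0.109, -0.777), v₂ = (0.087, -0.492, -0.866).
The plane normal is n = v₁ × v₂ ∝ (-0.288, -0.604, 0.315).
Dip δ = arctan(|n_h|/n_z) = arctan(0.669/0.315) = 64.8°.
The horizontal component of n points toward azimuth atan2(n_x, n_y) = 205°, the dip direction.

true dip 65°, dip direction 205°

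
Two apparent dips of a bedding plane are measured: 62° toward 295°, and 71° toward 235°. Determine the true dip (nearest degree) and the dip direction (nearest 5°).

Represent each trace as a vector plunging at its apparent dip toward its trend (east-north-up frame): v₁ = (-0.425, 0.198, -0.883), v₂ = (-0.267, -0.187, -0.946).
n = v₁ × v₂ = (-0.352, -0.167, 0.132) (taken with n_z > 0).
True dip = arccos(n_z / |n|) = arccos(0.3214) = 71.3°.
Dip direction = atan2(-0.352, -0.167) = 245° (azimuth of n's horizontal projection).

true dip 71°, dip direction 245°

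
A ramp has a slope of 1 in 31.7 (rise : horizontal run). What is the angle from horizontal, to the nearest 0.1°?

tan θ = 1/31.7 = 0.0315
θ = arctan(0.0315) = 1.81°

1.8°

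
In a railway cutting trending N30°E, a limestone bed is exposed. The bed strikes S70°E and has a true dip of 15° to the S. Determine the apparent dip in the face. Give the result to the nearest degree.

Angle between strike (S70°E) and section (N30°E): β = 80°.
tan(apparent dip) = tan 15° · sin 80° = 0.2639
apparent dip = arctan 0.2639 = 14.78°

15°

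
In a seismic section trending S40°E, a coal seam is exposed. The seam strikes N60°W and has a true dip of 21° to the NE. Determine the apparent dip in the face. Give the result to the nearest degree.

Angle between strike (N60°W) and section (S40°E): β = 20°.
tan(apparent dip) = tan 21° · sin 20° = 0.1313
apparent dip = arctan 0.1313 = 7.48°

7°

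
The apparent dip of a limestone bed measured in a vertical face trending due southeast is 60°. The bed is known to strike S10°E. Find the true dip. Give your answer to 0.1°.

β = acute angle between strike S10°E and section due southeast = 35°.
tan δ = tan α / sin β = tan 60° / sin 35° = 1.7321 / 0.5736 = 3.0197
true dip = arctan 3.0197 = 71.68°

71.7°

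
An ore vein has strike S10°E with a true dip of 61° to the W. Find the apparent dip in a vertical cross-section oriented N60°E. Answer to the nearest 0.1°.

Angle between strike (S10°E) and section (N60°E): β = 70°.
tan(apparent dip) = tan 61° · sin 70° = 1.6953
apparent dip = arctan 1.6953 = 59.46°

59.5°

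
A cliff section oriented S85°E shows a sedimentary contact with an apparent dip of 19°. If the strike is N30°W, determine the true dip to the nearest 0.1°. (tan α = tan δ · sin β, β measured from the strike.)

The section is 55° from the strike.
tan δ = tan α / sin β = tan 19° / sin 55° = 0.3443 / 0.8192 = 0.4203
true dip = arctan 0.4203 = 22.80°

22.8°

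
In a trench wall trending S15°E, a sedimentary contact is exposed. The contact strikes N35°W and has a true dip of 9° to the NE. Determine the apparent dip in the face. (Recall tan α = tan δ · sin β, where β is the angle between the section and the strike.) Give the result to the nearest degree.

The strike is N35°W and the section trends S15°E; the acute angle between them is β = 20°.
tan α = tan 9° × sin 20° = 0.1584 × 0.3420 = 0.0542
α = arctan(0.0542) = 3.10°

3°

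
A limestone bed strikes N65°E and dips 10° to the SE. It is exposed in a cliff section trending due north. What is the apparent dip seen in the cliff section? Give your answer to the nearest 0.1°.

9.1°

Angle between strike (N65°E) and section (due north): β = 65°.
tan(apparent dip) = tan 10° · sin 65° = 0.1598
apparent dip = arctan 0.1598 = 9.08°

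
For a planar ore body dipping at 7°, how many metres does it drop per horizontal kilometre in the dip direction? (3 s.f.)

drop per km = 1000 × tan 7° = 1000 × 0.1228

123 m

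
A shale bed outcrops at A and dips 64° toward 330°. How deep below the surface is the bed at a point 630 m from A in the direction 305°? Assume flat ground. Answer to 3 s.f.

1170 m

The hole lies 25° from the dip direction, so the down-dip offset is 630 × cos 25° = 570.97 m.
Depth = down-dip offset × tan(dip) = 570.97 × tan 64° = 570.97 × 2.0503
Depth = 1170.67 m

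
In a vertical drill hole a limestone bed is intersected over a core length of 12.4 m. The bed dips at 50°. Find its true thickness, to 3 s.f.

True thickness t = h · cos(dip) = 12.4 × cos 50°
t = 12.4 × 0.6428 = 7.971 m

7.97 m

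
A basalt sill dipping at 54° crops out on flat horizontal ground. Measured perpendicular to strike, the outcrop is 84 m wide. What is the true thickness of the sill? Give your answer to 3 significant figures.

68.0 m

True thickness t = w · sin(dip) = 84 × sin 54°
t = 84 × 0.8090 = 67.957 m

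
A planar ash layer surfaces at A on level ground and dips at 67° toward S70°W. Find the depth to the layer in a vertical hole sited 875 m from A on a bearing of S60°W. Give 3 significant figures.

The hole lies 10° from the dip direction, so the down-dip offset is 875 × cos 10° = 861.71 m.
Depth = down-dip offset × tan(dip) = 861.71 × tan 67° = 861.71 × 2.3559
Depth = 2030.05 m

2030 m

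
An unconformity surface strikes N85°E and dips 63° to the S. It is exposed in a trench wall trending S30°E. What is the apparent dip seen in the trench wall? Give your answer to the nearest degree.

Angle between strike (N85°E) and section (S30°E): β = 65°.
tan α = tan 63° × sin 65° = 1.9626 × 0.9063 = 1.7787
α = arctan(1.7787) = 60.66°

61°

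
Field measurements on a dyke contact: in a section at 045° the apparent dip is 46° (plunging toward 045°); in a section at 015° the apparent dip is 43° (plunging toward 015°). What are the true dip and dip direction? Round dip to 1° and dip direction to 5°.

The two traces are lines in the plane: v₁ = (sin 45°·cos 46°, cos 45°·cos 46°, −sin 46°), v₂ = (sin 15°·cos 43°, cos 15°·cos 43°, −sin 43°).
The plane normal is n = v₁ × v₂ ∝ (0.173, 0.199, 0.254).
Dip δ = arctan(|n_h|/n_z) = arctan(0.264/0.254) = 46.1°.
The horizontal component of n points toward azimuth atan2(n_x, n_y) = 41°, the dip direction.

true dip 46°, dip direction 040°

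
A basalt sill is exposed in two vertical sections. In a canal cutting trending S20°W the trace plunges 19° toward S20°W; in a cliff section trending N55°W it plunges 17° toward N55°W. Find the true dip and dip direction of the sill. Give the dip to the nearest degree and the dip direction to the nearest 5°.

The two traces are lines in the plane: v₁ = (sin 200°·cos 19°, cos 200°·cos 19°, −sin 19°), v₂ = (sin 305°·cos 17°, cos 305°·cos 17°, −sin 17°).
Cross product v₁ × v₂ gives the pole to the plane: n ∝ (-0.438, -0.160, 0.873).
tan δ = √(n_x²+n_y²)/n_z = 0.467/0.873, so δ = 28.1°.
The horizontal component of n points toward azimuth atan2(n_x, n_y) = 250°, the dip direction.

true dip 28°, dip direction 250°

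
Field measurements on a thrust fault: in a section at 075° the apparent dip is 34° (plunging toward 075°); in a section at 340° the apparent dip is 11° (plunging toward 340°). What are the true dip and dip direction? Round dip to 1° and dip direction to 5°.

The two traces are lines in the plane: v₁ = (sin 75°·cos 34°, cos 75°·cos 34°, −sin 34°), v₂ = (sin 340°·cos 11°, cos 340°·cos 11°, −sin 11°).
n = v₁ × v₂ = (0.475, 0.341, 0.811) (taken with n_z > 0).
True dip = arccos(n_z / |n|) = arccos(0.8112) = 35.8°.
The horizontal component of n points toward azimuth atan2(n_x, n_y) = 54°, the dip direction.

true dip 36°, dip direction 055°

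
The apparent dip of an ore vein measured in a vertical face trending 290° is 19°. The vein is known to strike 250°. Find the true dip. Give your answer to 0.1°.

28.2°

β = acute angle between strike 250° and section 290° = 40°.
tan(true dip) = tan 19° / sin 40° = 0.5357
true dip = arctan 0.5357 = 28.18°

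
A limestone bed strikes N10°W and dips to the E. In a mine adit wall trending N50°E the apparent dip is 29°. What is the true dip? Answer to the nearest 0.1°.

32.6°

β = acute angle between strike N10°W and section N50°E = 60°.
tan δ = tan α / sin β = tan 29° / sin 60° = 0.5543 / 0.8660 = 0.6401
true dip = arctan 0.6401 = 32.62°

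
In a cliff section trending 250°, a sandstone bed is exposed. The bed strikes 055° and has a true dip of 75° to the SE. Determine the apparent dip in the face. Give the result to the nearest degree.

44°

The section lies 15° from the strike.
tan α = tan 75° × sin 15° = 3.7321 × 0.2588 = 0.9659
apparent dip = arctan 0.9659 = 44.01°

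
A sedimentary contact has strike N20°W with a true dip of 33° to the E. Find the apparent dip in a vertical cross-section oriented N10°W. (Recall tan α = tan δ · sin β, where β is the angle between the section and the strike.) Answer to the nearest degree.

Angle between strike (N20°W) and section (N10°W): β = 10°.
tan(apparent dip) = tan 33° · sin 10° = 0.1128
apparent dip = arctan 0.1128 = 6.43°

6°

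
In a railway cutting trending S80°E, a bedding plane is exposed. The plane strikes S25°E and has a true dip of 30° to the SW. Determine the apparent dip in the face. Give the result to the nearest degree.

The strike is S25°E and the section trends S80°E; the acute angle between them is β = 55°.
tan(apparent dip) = tan 30° · sin 55° = 0.4729
apparent dip = arctan 0.4729 = 25.31°

25°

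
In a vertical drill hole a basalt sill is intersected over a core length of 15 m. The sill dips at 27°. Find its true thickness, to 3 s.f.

13.4 m

True thickness t = h · cos(dip) = 15 × cos 27°
t = 15 × 0.8910 = 13.365 m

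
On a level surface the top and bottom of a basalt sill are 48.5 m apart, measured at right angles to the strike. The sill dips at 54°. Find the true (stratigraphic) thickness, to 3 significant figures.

True thickness t = w · sin(dip) = 48.5 × sin 54°
t = 48.5 × 0.8090 = 39.237 m

39.2 m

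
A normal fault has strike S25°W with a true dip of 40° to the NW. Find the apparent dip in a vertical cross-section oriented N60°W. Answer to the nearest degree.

40°

The section lies 85° from the strike.
tan α = tan 40° × sin 85° = 0.8391 × 0.9962 = 0.8359
α = arctan(0.8359) = 39.89°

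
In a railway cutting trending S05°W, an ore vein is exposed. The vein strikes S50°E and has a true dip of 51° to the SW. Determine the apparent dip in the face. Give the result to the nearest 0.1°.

45.3°

The strike is S50°E and the section trends S05°W; the acute angle between them is β = 55°.
tan(apparent dip) = tan 51° · sin 55° = 1.0116
apparent dip = arctan 1.0116 = 45.33°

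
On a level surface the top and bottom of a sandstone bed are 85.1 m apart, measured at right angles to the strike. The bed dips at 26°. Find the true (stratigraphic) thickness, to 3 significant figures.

True thickness t = w · sin(dip) = 85.1 × sin 26°
t = 85.1 × 0.4384 = 37.305 m

37.3 m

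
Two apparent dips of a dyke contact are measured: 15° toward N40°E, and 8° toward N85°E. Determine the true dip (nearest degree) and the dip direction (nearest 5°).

Represent each trace as a vector plunging at its apparent dip toward its trend (east-north-up frame): v₁ = (0.621, 0.740, -0.259), v₂ = (0.986, 0.086, -0.139).
n = v₁ × v₂ = (0.081, 0.169, 0.676) (taken with n_z > 0).
tan δ = √(n_x²+n_y²)/n_z = 0.187/0.676, so δ = 15.5°.
Dip direction = atan2(0.081, 0.169) = 26° (azimuth of n's horizontal projection).

true dip 15°, dip direction 025°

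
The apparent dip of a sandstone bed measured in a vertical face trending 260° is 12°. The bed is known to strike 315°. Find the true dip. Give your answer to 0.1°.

β = acute angle between strike 315° and section 260° = 55°.
tan(true dip) = tan 12° / sin 55° = 0.2595
δ = arctan(0.2595) = 14.55°

14.5°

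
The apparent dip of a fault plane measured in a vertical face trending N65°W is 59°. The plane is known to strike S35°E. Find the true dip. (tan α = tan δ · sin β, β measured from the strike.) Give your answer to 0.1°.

73.3°

The section is 30° from the strike.
tan δ = tan α / sin β = tan 59° / sin 30° = 1.6643 / 0.5000 = 3.3286
true dip = arctan 3.3286 = 73.28°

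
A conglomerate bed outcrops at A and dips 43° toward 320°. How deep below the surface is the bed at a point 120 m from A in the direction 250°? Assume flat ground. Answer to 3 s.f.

38.3 m

The hole lies 70° from the dip direction, so the down-dip offset is 120 × cos 70° = 41.04 m.
Depth = down-dip offset × tan(dip) = 41.04 × tan 43° = 41.04 × 0.9325
Depth = 38.27 m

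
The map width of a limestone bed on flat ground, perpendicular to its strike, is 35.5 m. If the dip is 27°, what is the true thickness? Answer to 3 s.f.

16.1 m

True thickness t = w · sin(dip) = 35.5 × sin 27°
t = 35.5 × 0.4540 = 16.117 m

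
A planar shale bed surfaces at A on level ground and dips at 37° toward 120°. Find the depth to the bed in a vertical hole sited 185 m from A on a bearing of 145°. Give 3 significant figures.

126 m

The hole lies 25° from the dip direction, so the down-dip offset is 185 × cos 25° = 167.67 m.
Depth = down-dip offset × tan(dip) = 167.67 × tan 37° = 167.67 × 0.7536
Depth = 126.35 m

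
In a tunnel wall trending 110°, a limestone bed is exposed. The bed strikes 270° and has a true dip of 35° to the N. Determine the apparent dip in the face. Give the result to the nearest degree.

13°

Angle between strike (270°) and section (110°): β = 20°.
tan α = tan 35° × sin 20° = 0.7002 × 0.3420 = 0.2395
apparent dip = arctan 0.2395 = 13.47°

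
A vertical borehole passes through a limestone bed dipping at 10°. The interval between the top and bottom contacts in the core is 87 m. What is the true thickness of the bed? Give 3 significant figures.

85.7 m

True thickness t = h · cos(dip) = 87 × cos 10°
t = 87 × 0.9848 = 85.678 m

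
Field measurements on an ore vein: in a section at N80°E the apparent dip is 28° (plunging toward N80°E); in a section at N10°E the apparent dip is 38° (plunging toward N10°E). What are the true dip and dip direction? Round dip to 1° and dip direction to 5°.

The two traces are lines in the plane: v₁ = (sin 80°·cos 28°, cos 80°·cos 28°, −sin 28°), v₂ = (sin 10°·cos 38°, cos 10°·cos 38°, −sin 38°).
Cross product v₁ × v₂ gives the pole to the plane: n ∝ (0.270, 0.471, 0.654).
Dip δ = arctan(|n_h|/n_z) = arctan(0.543/0.654) = 39.7°.
The horizontal component of n points toward azimuth atan2(n_x, n_y) = 30°, the dip direction.

true dip 40°, dip direction 030°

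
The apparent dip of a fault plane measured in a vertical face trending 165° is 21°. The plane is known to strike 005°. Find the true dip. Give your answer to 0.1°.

The section is 20° from the strike.
tan(true dip) = tan 21° / sin 20° = 1.1223
δ = arctan(1.1223) = 48.30°

48.3°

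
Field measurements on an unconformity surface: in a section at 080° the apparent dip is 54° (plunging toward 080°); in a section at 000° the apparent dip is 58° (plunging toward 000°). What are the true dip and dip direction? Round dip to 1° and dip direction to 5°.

true dip 63°, dip direction 035°

The two traces are lines in the plane: v₁ = (sin 80°·cos 54°, cos 80°·cos 54°, −sin 54°), v₂ = (sin 0°·cos 58°, cos 0°·cos 58°, −sin 58°).
Cross product v₁ × v₂ gives the pole to the plane: n ∝ (0.342, 0.491, 0.307).
Dip δ = arctan(|n_h|/n_z) = arctan(0.598/0.307) = 62.9°.
Dip direction = atan2(0.342, 0.491) = 35° (azimuth of n's horizontal projection).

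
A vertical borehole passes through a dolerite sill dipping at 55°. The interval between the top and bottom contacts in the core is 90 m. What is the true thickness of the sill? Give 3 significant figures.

51.6 m

True thickness t = h · cos(dip) = 90 × cos 55°
t = 90 × 0.5736 = 51.622 m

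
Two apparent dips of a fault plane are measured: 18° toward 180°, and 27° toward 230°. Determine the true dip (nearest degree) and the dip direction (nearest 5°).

Each apparent-dip line lies in the plane. As unit vectors (x east, y north, z up), v₁ plunges 18°→180° and v₂ plunges 27°→230°.
n = v₁ × v₂ = (-0.255, -0.211, 0.649) (taken with n_z > 0).
Dip δ = arctan(|n_h|/n_z) = arctan(0.331/0.649) = 27.0°.
The horizontal component of n points toward azimuth atan2(n_x, n_y) = 230°, the dip direction.

true dip 27°, dip direction 230°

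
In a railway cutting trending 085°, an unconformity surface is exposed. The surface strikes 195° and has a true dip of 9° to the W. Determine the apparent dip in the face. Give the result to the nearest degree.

The section lies 70° from the strike.
tan α = tan 9° × sin 70° = 0.1584 × 0.9397 = 0.1488
α = arctan(0.1488) = 8.47°

8°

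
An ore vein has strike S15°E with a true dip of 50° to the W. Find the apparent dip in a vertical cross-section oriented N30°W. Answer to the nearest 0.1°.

17.1°

The section lies 15° from the strike.
tan(apparent dip) = tan 50° · sin 15° = 0.3084
apparent dip = arctan 0.3084 = 17.14°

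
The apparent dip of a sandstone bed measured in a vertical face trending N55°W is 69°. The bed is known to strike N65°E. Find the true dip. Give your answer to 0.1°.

β = acute angle between strike N65°E and section N55°W = 60°.
tan(true dip) = tan 69° / sin 60° = 3.0081
δ = arctan(3.0081) = 71.61°

71.6°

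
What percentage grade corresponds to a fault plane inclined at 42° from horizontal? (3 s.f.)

90.0%

grade % = 100 × tan 42° = 100 × 0.9004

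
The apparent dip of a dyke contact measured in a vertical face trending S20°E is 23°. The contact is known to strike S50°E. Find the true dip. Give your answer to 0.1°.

β = acute angle between strike S50°E and section S20°E = 30°.
tan(true dip) = tan 23° / sin 30° = 0.8489
δ = arctan(0.8489) = 40.33°

40.3°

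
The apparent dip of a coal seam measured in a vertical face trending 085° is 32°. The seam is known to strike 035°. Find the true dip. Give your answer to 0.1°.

39.2°

β = acute angle between strike 035° and section 085° = 50°.
tan δ = tan α / sin β = tan 32° / sin 50° = 0.6249 / 0.7660 = 0.8157
δ = arctan(0.8157) = 39.20°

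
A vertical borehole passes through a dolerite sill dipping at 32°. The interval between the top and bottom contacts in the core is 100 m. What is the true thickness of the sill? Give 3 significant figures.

84.8 m

True thickness t = h · cos(dip) = 100 × cos 32°
t = 100 × 0.8480 = 84.805 m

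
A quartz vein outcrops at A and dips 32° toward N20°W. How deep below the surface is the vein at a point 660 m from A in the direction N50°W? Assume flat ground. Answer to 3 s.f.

357 m

The hole lies 30° from the dip direction, so the down-dip offset is 660 × cos 30° = 571.58 m.
Depth = down-dip offset × tan(dip) = 571.58 × tan 32° = 571.58 × 0.6249
Depth = 357.16 m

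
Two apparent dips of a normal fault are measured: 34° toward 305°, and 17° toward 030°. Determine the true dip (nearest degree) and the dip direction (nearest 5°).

The two traces are lines in the plane: v₁ = (sin 305°·cos 34°, cos 305°·cos 34°, −sin 34°), v₂ = (sin 30°·cos 17°, cos 30°·cos 17°, −sin 17°).
n = v₁ × v₂ = (-0.324, 0.466, 0.790) (taken with n_z > 0).
True dip = arccos(n_z / |n|) = arccos(0.8121) = 35.7°.
Dip direction = atan2(-0.324, 0.466) = 325° (azimuth of n's horizontal projection).

true dip 36°, dip direction 325°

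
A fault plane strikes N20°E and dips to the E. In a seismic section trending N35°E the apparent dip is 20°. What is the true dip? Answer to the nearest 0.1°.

The section is 15° from the strike.
tan(true dip) = tan 20° / sin 15° = 1.4063
true dip = arctan 1.4063 = 54.58°

54.6°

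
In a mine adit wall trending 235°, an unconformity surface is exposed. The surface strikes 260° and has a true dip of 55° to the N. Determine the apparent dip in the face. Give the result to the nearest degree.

31°

The section lies 25° from the strike.
tan(apparent dip) = tan 55° · sin 25° = 0.6036
apparent dip = arctan 0.6036 = 31.11°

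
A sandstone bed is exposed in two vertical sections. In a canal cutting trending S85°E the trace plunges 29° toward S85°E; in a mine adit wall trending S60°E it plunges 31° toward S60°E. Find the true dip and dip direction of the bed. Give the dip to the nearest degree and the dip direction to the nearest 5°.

The two traces are lines in the plane: v₁ = (sin 95°·cos 29°, cos 95°·cos 29°, −sin 29°), v₂ = (sin 120°·cos 31°, cos 120°·cos 31°, −sin 31°).
n = v₁ × v₂ = (0.169, -0.089, 0.317) (taken with n_z > 0).
tan δ = √(n_x²+n_y²)/n_z = 0.191/0.317, so δ = 31.0°.
The horizontal component of n points toward azimuth atan2(n_x, n_y) = 118°, the dip direction.

true dip 31°, dip direction 120°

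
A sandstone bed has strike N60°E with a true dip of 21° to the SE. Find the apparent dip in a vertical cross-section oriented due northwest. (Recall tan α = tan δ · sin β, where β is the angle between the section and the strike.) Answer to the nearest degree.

20°

The section lies 75° from the strike.
tan α = tan 21° × sin 75° = 0.3839 × 0.9659 = 0.3708
apparent dip = arctan 0.3708 = 20.34°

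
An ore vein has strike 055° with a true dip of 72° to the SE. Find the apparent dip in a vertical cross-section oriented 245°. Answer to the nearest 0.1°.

The strike is 055° and the section trends 245°; the acute angle between them is β = 10°.
tan(apparent dip) = tan 72° · sin 10° = 0.5344
α = arctan(0.5344) = 28.12°

28.1°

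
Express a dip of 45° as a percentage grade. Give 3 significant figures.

100%

grade % = 100 × tan 45° = 100 × 1.0000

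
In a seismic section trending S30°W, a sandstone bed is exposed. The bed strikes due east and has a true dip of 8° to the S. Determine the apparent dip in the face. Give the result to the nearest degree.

The strike is due east and the section trends S30°W; the acute angle between them is β = 60°.
tan(apparent dip) = tan 8° · sin 60° = 0.1217
apparent dip = arctan 0.1217 = 6.94°

7°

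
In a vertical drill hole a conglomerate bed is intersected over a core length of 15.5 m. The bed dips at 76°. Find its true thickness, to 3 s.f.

True thickness t = h · cos(dip) = 15.5 × cos 76°
t = 15.5 × 0.2419 = 3.750 m

3.75 m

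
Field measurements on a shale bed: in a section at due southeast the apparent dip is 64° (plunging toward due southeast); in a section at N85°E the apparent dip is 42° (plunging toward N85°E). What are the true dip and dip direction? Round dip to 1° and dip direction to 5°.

Each apparent-dip line lies in the plane. As unit vectors (x east, y north, z up), v₁ plunges 64°→due southeast and v₂ plunges 42°→N85°E.
The plane normal is n = v₁ × v₂ ∝ (0.266, -0.458, 0.250).
tan δ = √(n_x²+n_y²)/n_z = 0.529/0.250, so δ = 64.8°.
The horizontal component of n points toward azimuth atan2(n_x, n_y) = 150°, the dip direction.

true dip 65°, dip direction 150°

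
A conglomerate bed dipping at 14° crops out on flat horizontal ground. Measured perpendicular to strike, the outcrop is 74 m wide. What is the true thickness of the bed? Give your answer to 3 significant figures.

True thickness t = w · sin(dip) = 74 × sin 14°
t = 74 × 0.2419 = 17.902 m

17.9 m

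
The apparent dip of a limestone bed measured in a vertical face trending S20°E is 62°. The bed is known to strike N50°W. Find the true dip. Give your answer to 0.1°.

β = acute angle between strike N50°W and section S20°E = 30°.
tan δ = tan α / sin β = tan 62° / sin 30° = 1.8807 / 0.5000 = 3.7615
δ = arctan(3.7615) = 75.11°

75.1°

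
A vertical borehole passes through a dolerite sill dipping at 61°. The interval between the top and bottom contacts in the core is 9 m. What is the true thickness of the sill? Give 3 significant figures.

True thickness t = h · cos(dip) = 9 × cos 61°
t = 9 × 0.4848 = 4.363 m

4.36 m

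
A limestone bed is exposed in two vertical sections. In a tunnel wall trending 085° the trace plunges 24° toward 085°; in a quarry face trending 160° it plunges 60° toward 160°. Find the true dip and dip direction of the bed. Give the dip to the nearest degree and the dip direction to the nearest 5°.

Represent each trace as a vector plunging at its apparent dip toward its trend (east-north-up frame): v₁ = (0.910, 0.080, -0.407), v₂ = (0.171, -0.470, -0.866).
Cross product v₁ × v₂ gives the pole to the plane: n ∝ (0.260, -0.719, 0.441).
True dip = arccos(n_z / |n|) = arccos(0.5000) = 60.0°.
Dip direction = azimuth of (n_x, n_y) = atan2(0.260, -0.719) = 160°.

true dip 60°, dip direction 160°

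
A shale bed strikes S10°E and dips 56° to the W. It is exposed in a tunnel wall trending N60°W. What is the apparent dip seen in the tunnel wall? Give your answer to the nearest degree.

The strike is S10°E and the section trends N60°W; the acute angle between them is β = 50°.
tan α = tan 56° × sin 50° = 1.4826 × 0.7660 = 1.1357
apparent dip = arctan 1.1357 = 48.64°

49°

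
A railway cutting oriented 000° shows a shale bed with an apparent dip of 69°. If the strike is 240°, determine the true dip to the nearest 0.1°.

71.6°

β = acute angle between strike 240° and section 000° = 60°.
tan δ = tan α / sin β = tan 69° / sin 60° = 2.6051 / 0.8660 = 3.0081
δ = arctan(3.0081) = 71.61°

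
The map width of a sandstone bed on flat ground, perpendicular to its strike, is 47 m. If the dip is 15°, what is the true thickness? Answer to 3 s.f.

12.2 m

True thickness t = w · sin(dip) = 47 × sin 15°
t = 47 × 0.2588 = 12.164 m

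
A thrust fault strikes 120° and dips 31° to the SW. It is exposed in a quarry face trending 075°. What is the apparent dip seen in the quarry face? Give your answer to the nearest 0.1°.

23.0°

The strike is 120° and the section trends 075°; the acute angle between them is β = 45°.
tan α = tan 31° × sin 45° = 0.6009 × 0.7071 = 0.4249
α = arctan(0.4249) = 23.02°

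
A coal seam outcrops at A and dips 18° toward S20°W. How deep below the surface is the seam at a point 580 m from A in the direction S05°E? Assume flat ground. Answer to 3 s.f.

171 m

The hole lies 25° from the dip direction, so the down-dip offset is 580 × cos 25° = 525.66 m.
Depth = down-dip offset × tan(dip) = 525.66 × tan 18° = 525.66 × 0.3249
Depth = 170.80 m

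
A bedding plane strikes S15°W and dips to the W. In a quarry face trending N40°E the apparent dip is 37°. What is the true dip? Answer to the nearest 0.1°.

60.7°

The section is 25° from the strike.
tan δ = tan α / sin β = tan 37° / sin 25° = 0.7536 / 0.4226 = 1.7831
δ = arctan(1.7831) = 60.71°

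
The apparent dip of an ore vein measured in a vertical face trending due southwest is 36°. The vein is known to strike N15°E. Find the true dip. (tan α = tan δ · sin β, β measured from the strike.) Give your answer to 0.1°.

β = acute angle between strike N15°E and section due southwest = 30°.
tan δ = tan α / sin β = tan 36° / sin 30° = 0.7265 / 0.5000 = 1.4531
δ = arctan(1.4531) = 55.46°

55.5°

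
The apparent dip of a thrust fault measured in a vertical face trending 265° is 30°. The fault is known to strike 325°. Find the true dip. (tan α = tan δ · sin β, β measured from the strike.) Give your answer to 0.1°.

β = acute angle between strike 325° and section 265° = 60°.
tan(true dip) = tan 30° / sin 60° = 0.6667
δ = arctan(0.6667) = 33.69°

33.7°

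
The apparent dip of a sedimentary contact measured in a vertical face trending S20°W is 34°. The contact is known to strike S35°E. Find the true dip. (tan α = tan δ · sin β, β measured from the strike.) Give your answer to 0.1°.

β = acute angle between strike S35°E and section S20°W = 55°.
tan δ = tan α / sin β = tan 34° / sin 55° = 0.6745 / 0.8192 = 0.8234
true dip = arctan 0.8234 = 39.47°

39.5°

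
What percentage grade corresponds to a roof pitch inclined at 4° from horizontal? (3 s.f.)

grade % = 100 × tan 4° = 100 × 0.0699

6.99%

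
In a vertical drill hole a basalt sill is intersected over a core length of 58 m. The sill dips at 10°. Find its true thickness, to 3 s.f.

True thickness t = h · cos(dip) = 58 × cos 10°
t = 58 × 0.9848 = 57.119 m

57.1 m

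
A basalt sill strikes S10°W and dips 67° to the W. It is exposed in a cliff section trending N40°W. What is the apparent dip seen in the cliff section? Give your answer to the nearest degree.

Angle between strike (S10°W) and section (N40°W): β = 50°.
tan α = tan 67° × sin 50° = 2.3559 × 0.7660 = 1.8047
α = arctan(1.8047) = 61.01°

61°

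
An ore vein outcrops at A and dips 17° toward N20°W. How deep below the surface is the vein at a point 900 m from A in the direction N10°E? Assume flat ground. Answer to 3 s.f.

The hole lies 30° from the dip direction, so the down-dip offset is 900 × cos 30° = 779.42 m.
Depth = down-dip offset × tan(dip) = 779.42 × tan 17° = 779.42 × 0.3057
Depth = 238.29 m

238 m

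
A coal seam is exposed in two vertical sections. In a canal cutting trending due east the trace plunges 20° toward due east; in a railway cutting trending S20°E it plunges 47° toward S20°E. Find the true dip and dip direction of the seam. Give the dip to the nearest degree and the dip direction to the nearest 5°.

true dip 47°, dip direction 160°

Represent each trace as a vector plunging at its apparent dip toward its trend (east-north-up frame): v₁ = (0.940, 0.000, -0.342), v₂ = (0.233, -0.641, -0.731).
The plane normal is n = v₁ × v₂ ∝ (0.219, -0.607, 0.602).
tan δ = √(n_x²+n_y²)/n_z = 0.646/0.602, so δ = 47.0°.
The horizontal component of n points toward azimuth atan2(n_x, n_y) = 160°, the dip direction.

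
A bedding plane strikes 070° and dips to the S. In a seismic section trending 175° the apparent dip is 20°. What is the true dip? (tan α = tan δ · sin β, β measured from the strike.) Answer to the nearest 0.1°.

The section is 75° from the strike.
tan(true dip) = tan 20° / sin 75° = 0.3768
true dip = arctan 0.3768 = 20.65°

20.6°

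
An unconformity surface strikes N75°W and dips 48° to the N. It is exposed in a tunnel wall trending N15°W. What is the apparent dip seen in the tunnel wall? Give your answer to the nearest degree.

The strike is N75°W and the section trends N15°W; the acute angle between them is β = 60°.
tan α = tan 48° × sin 60° = 1.1106 × 0.8660 = 0.9618
apparent dip = arctan 0.9618 = 43.89°

44°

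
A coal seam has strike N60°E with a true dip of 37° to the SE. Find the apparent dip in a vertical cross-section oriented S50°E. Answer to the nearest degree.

35°

The section lies 70° from the strike.
tan α = tan 37° × sin 70° = 0.7536 × 0.9397 = 0.7081
α = arctan(0.7081) = 35.30°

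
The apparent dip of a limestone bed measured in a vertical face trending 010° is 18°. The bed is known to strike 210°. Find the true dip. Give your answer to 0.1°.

β = acute angle between strike 210° and section 010° = 20°.
tan(true dip) = tan 18° / sin 20° = 0.9500
true dip = arctan 0.9500 = 43.53°

43.5°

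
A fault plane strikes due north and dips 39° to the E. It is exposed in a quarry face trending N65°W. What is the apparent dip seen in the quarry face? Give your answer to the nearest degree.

36°

The strike is due north and the section trends N65°W; the acute angle between them is β = 65°.
tan(apparent dip) = tan 39° · sin 65° = 0.7339
α = arctan(0.7339) = 36.28°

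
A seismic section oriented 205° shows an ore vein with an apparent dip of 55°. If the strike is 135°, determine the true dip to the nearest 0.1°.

56.7°

The section is 70° from the strike.
tan(true dip) = tan 55° / sin 70° = 1.5198
true dip = arctan 1.5198 = 56.66°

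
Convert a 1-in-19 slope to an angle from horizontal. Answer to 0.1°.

3.0°

tan θ = 1/19 = 0.0526
θ = arctan(0.0526) = 3.01°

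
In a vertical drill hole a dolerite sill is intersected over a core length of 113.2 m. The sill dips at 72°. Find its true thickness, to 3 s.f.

True thickness t = h · cos(dip) = 113.2 × cos 72°
t = 113.2 × 0.3090 = 34.981 m

35.0 m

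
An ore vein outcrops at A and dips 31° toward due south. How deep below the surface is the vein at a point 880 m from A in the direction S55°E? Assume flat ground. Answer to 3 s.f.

The hole lies 55° from the dip direction, so the down-dip offset is 880 × cos 55° = 504.75 m.
Depth = down-dip offset × tan(dip) = 504.75 × tan 31° = 504.75 × 0.6009
Depth = 303.28 m

303 m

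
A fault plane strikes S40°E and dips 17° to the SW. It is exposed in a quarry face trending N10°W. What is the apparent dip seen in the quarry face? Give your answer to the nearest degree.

9°

Angle between strike (S40°E) and section (N10°W): β = 30°.
tan(apparent dip) = tan 17° · sin 30° = 0.1529
apparent dip = arctan 0.1529 = 8.69°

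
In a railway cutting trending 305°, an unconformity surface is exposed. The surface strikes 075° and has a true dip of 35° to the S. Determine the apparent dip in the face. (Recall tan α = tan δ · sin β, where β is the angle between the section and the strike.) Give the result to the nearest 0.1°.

Angle between strike (075°) and section (305°): β = 50°.
tan α = tan 35° × sin 50° = 0.7002 × 0.7660 = 0.5364
apparent dip = arctan 0.5364 = 28.21°

28.2°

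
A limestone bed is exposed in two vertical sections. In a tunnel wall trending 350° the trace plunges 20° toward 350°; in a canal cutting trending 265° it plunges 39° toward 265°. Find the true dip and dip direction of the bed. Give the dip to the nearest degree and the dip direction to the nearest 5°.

true dip 41°, dip direction 285°

The two traces are lines in the plane: v₁ = (sin 350°·cos 20°, cos 350°·cos 20°, −sin 20°), v₂ = (sin 265°·cos 39°, cos 265°·cos 39°, −sin 39°).
Cross product v₁ × v₂ gives the pole to the plane: n ∝ (-0.606, 0.162, 0.727).
tan δ = √(n_x²+n_y²)/n_z = 0.627/0.727, so δ = 40.8°.
Dip direction = atan2(-0.606, 0.162) = 285° (azimuth of n's horizontal projection).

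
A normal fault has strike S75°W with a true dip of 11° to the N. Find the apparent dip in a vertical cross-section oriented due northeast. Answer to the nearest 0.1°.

The strike is S75°W and the section trends due northeast; the acute angle between them is β = 30°.
tan(apparent dip) = tan 11° · sin 30° = 0.0972
apparent dip = arctan 0.0972 = 5.55°

5.6°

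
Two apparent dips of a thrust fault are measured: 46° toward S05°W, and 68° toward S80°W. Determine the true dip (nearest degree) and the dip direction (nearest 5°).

true dip 68°, dip direction 250°

Represent each trace as a vector plunging at its apparent dip toward its trend (east-north-up frame): v₁ = (-0.061, -0.692, -0.719), v₂ = (-0.369, -0.065, -0.927).
n = v₁ × v₂ = (-0.595, -0.209, 0.251) (taken with n_z > 0).
True dip = arccos(n_z / |n|) = arccos(0.3703) = 68.3°.
Dip direction = azimuth of (n_x, n_y) = atan2(-0.595, -0.209) = 251°.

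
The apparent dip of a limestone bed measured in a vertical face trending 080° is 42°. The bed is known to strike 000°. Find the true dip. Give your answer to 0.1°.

42.4°

β = acute angle between strike 000° and section 080° = 80°.
tan(true dip) = tan 42° / sin 80° = 0.9143
δ = arctan(0.9143) = 42.44°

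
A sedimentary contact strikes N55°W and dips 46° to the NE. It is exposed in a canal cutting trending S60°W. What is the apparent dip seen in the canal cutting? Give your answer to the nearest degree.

The strike is N55°W and the section trends S60°W; the acute angle between them is β = 65°.
tan α = tan 46° × sin 65° = 1.0355 × 0.9063 = 0.9385
α = arctan(0.9385) = 43.18°

43°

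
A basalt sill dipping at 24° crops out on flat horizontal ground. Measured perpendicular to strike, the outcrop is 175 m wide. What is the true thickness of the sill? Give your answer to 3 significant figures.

71.2 m

True thickness t = w · sin(dip) = 175 × sin 24°
t = 175 × 0.4067 = 71.179 m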